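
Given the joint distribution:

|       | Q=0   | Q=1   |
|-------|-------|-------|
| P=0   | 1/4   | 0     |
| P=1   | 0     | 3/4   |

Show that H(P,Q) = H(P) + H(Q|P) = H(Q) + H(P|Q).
Marginal P(P) (row sums):
  P(P=0) = 1/4 + 0 = 1/4
  P(P=1) = 0 + 3/4 = 3/4
Marginal P(Q) (column sums):
  P(Q=0) = 1/4 + 0 = 1/4
  P(Q=1) = 0 + 3/4 = 3/4

Decomposition 1: H(P) + H(Q|P)
H(P) = -[(1/4)·log₂(1/4) + (3/4)·log₂(3/4)]
  = 0.5000 + 0.3113
  = 0.8113 bits
H(Q|P) = -Σ P(P,Q)·log₂ P(Q|P), where P(Q|P) = P(P,Q) / P(P)
  (cells with P(P,Q) = 0 contribute 0)
  (P=0,Q=0): P(Q|P) = (1/4)/(1/4) = 1;  -(1/4)·log₂(1) = 0.0000
  (P=1,Q=1): P(Q|P) = (3/4)/(3/4) = 1;  -(3/4)·log₂(1) = 0.0000
H(Q|P) = 0.0000 + 0.0000
  = 0.0000 bits
H(P) + H(Q|P) = 0.8113 + 0.0000 = 0.8113 bits

Decomposition 2: H(Q) + H(P|Q)
H(Q) = -[(1/4)·log₂(1/4) + (3/4)·log₂(3/4)]
  = 0.5000 + 0.3113
  = 0.8113 bits
H(P|Q) = -Σ P(P,Q)·log₂ P(P|Q), where P(P|Q) = P(P,Q) / P(Q)
  (cells with P(P,Q) = 0 contribute 0)
  (P=0,Q=0): P(P|Q) = (1/4)/(1/4) = 1;  -(1/4)·log₂(1) = 0.0000
  (P=1,Q=1): P(P|Q) = (3/4)/(3/4) = 1;  -(3/4)·log₂(1) = 0.0000
H(P|Q) = 0.0000 + 0.0000
  = 0.0000 bits
H(Q) + H(P|Q) = 0.8113 + 0.0000 = 0.8113 bits

Direct computation of the joint entropy:
H(P,Q) = -[(1/4)·log₂(1/4) + (3/4)·log₂(3/4)]
  = 0.5000 + 0.3113
  = 0.8113 bits

All three agree: H(P,Q) = 0.8113 bits ✓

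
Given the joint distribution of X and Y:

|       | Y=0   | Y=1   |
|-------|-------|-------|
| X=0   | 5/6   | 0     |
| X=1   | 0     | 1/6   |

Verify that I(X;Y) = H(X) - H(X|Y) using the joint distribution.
Left side, from I(X;Y) = H(X) + H(Y) - H(X,Y):
Marginal P(X) (row sums):
  P(X=0) = 5/6 + 0 = 5/6
  P(X=1) = 0 + 1/6 = 1/6
Marginal P(Y) (column sums):
  P(Y=0) = 5/6 + 0 = 5/6
  P(Y=1) = 0 + 1/6 = 1/6

H(X) = -[(5/6)·log₂(5/6) + (1/6)·log₂(1/6)]
  = 0.2192 + 0.4308
  = 0.6500 bits
H(Y) = -[(5/6)·log₂(5/6) + (1/6)·log₂(1/6)]
  = 0.2192 + 0.4308
  = 0.6500 bits
H(X,Y) = -[(5/6)·log₂(5/6) + (1/6)·log₂(1/6)]
  = 0.2192 + 0.4308
  = 0.6500 bits

I(X;Y) = H(X) + H(Y) - H(X,Y)
  = 0.6500 + 0.6500 - 0.6500
  = 0.6500 bits

Right side, with H(X|Y) computed directly from the conditional probabilities:
H(X|Y) = -Σ P(X,Y)·log₂ P(X|Y), where P(X|Y) = P(X,Y) / P(Y)
  (cells with P(X,Y) = 0 contribute 0)
  (X=0,Y=0): P(X|Y) = (5/6)/(5/6) = 1;  -(5/6)·log₂(1) = 0.0000
  (X=1,Y=1): P(X|Y) = (1/6)/(1/6) = 1;  -(1/6)·log₂(1) = 0.0000
H(X|Y) = 0.0000 + 0.0000
  = 0.0000 bits
H(X) - H(X|Y) = 0.6500 - 0.0000 = 0.6500 bits

Both sides equal 0.6500 bits, so I(X;Y) = H(X) - H(X|Y) ✓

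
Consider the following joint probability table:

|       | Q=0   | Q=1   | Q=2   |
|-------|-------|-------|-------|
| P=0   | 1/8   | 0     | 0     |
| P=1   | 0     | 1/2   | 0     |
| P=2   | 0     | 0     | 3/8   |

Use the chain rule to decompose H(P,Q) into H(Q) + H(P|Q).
By the chain rule: H(P,Q) = H(Q) + H(P|Q)

Marginal P(Q) (column sums):
  P(Q=0) = 1/8 + 0 + 0 = 1/8
  P(Q=1) = 0 + 1/2 + 0 = 1/2
  P(Q=2) = 0 + 0 + 3/8 = 3/8
H(Q) = -[(1/8)·log₂(1/8) + (1/2)·log₂(1/2) + (3/8)·log₂(3/8)]
  = 0.3750 + 0.5000 + 0.5306
  = 1.4056 bits
H(P|Q) = -Σ P(P,Q)·log₂ P(P|Q), where P(P|Q) = P(P,Q) / P(Q)
  (cells with P(P,Q) = 0 contribute 0)
  (P=0,Q=0): P(P|Q) = (1/8)/(1/8) = 1;  -(1/8)·log₂(1) = 0.0000
  (P=1,Q=1): P(P|Q) = (1/2)/(1/2) = 1;  -(1/2)·log₂(1) = 0.0000
  (P=2,Q=2): P(P|Q) = (3/8)/(3/8) = 1;  -(3/8)·log₂(1) = 0.0000
H(P|Q) = 0.0000 + 0.0000 + 0.0000
  = 0.0000 bits

H(P,Q) = H(Q) + H(P|Q) = 1.4056 + 0.0000 = 1.4056 bits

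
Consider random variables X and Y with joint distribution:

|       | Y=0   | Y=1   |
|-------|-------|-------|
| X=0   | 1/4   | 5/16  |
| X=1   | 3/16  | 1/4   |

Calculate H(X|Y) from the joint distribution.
Marginal P(Y) (column sums):
  P(Y=0) = 1/4 + 3/16 = 7/16
  P(Y=1) = 5/16 + 1/4 = 9/16

H(X|Y) = -Σ P(X,Y)·log₂ P(X|Y), where P(X|Y) = P(X,Y) / P(Y)
  (X=0,Y=0): P(X|Y) = (1/4)/(7/16) = 4/7;  -(1/4)·log₂(4/7) = 0.2018
  (X=0,Y=1): P(X|Y) = (5/16)/(9/16) = 5/9;  -(5/16)·log₂(5/9) = 0.2650
  (X=1,Y=0): P(X|Y) = (3/16)/(7/16) = 3/7;  -(3/16)·log₂(3/7) = 0.2292
  (X=1,Y=1): P(X|Y) = (1/4)/(9/16) = 4/9;  -(1/4)·log₂(4/9) = 0.2925
H(X|Y) = 0.2018 + 0.2650 + 0.2292 + 0.2925
  = 0.9885 bits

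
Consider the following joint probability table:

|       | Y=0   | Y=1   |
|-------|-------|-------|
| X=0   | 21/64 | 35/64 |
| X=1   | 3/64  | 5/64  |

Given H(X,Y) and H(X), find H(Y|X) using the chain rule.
From the chain rule: H(X,Y) = H(X) + H(Y|X)
Therefore: H(Y|X) = H(X,Y) - H(X)

H(X,Y) = -[(21/64)·log₂(21/64) + (35/64)·log₂(35/64) + (3/64)·log₂(3/64) + (5/64)·log₂(5/64)]
  = 0.5275 + 0.4762 + 0.2070 + 0.2873
  = 1.4980 bits
Marginal P(X) (row sums):
  P(X=0) = 21/64 + 35/64 = 7/8
  P(X=1) = 3/64 + 5/64 = 1/8
H(X) = -[(7/8)·log₂(7/8) + (1/8)·log₂(1/8)]
  = 0.1686 + 0.3750
  = 0.5436 bits

H(Y|X) = 1.4980 - 0.5436 = 0.9544 bits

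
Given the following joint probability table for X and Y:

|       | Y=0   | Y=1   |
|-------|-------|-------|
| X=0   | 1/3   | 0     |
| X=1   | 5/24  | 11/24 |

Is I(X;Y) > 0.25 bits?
Marginal P(X) (row sums):
  P(X=0) = 1/3 + 0 = 1/3
  P(X=1) = 5/24 + 11/24 = 2/3
Marginal P(Y) (column sums):
  P(Y=0) = 1/3 + 5/24 = 13/24
  P(Y=1) = 0 + 11/24 = 11/24

H(X) = -[(1/3)·log₂(1/3) + (2/3)·log₂(2/3)]
  = 0.5283 + 0.3900
  = 0.9183 bits
H(Y) = -[(13/24)·log₂(13/24) + (11/24)·log₂(11/24)]
  = 0.4791 + 0.5159
  = 0.9950 bits
H(X,Y) = -[(1/3)·log₂(1/3) + (5/24)·log₂(5/24) + (11/24)·log₂(11/24)]
  = 0.5283 + 0.4715 + 0.5159
  = 1.5157 bits

I(X;Y) = H(X) + H(Y) - H(X,Y)
  = 0.9183 + 0.9950 - 1.5157
  = 0.3976 bits

Yes. I(X;Y) = 0.3976 bits, which is > 0.25 bits.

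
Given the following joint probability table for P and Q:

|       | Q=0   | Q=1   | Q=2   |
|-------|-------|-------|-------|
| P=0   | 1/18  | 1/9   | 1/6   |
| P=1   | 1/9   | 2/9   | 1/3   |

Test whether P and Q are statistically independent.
Marginal P(P) (row sums):
  P(P=0) = 1/18 + 1/9 + 1/6 = 1/3
  P(P=1) = 1/9 + 2/9 + 1/3 = 2/3
Marginal P(Q) (column sums):
  P(Q=0) = 1/18 + 1/9 = 1/6
  P(Q=1) = 1/9 + 2/9 = 1/3
  P(Q=2) = 1/6 + 1/3 = 1/2

P and Q are independent iff P(P=i,Q=j) = P(P=i)·P(Q=j) for every cell.
  P(P=0)·P(Q=0) = 1/3 × 1/6 = 1/18 = P(P=0,Q=0) ✓
  P(P=0)·P(Q=1) = 1/3 × 1/3 = 1/9 = P(P=0,Q=1) ✓
  P(P=0)·P(Q=2) = 1/3 × 1/2 = 1/6 = P(P=0,Q=2) ✓
  P(P=1)·P(Q=0) = 2/3 × 1/6 = 1/9 = P(P=1,Q=0) ✓
  P(P=1)·P(Q=1) = 2/3 × 1/3 = 2/9 = P(P=1,Q=1) ✓
  P(P=1)·P(Q=2) = 2/3 × 1/2 = 1/3 = P(P=1,Q=2) ✓

Yes, P and Q are independent: every cell factors, so I(P;Q) = 0 bits.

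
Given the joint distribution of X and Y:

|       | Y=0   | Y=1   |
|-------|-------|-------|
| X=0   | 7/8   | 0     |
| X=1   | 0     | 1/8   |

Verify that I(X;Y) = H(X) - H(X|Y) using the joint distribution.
Left side, from I(X;Y) = H(X) + H(Y) - H(X,Y):
Marginal P(X) (row sums):
  P(X=0) = 7/8 + 0 = 7/8
  P(X=1) = 0 + 1/8 = 1/8
Marginal P(Y) (column sums):
  P(Y=0) = 7/8 + 0 = 7/8
  P(Y=1) = 0 + 1/8 = 1/8

H(X) = -[(7/8)·log₂(7/8) + (1/8)·log₂(1/8)]
  = 0.1686 + 0.3750
  = 0.5436 bits
H(Y) = -[(7/8)·log₂(7/8) + (1/8)·log₂(1/8)]
  = 0.1686 + 0.3750
  = 0.5436 bits
H(X,Y) = -[(7/8)·log₂(7/8) + (1/8)·log₂(1/8)]
  = 0.1686 + 0.3750
  = 0.5436 bits

I(X;Y) = H(X) + H(Y) - H(X,Y)
  = 0.5436 + 0.5436 - 0.5436
  = 0.5436 bits

Right side, with H(X|Y) computed directly from the conditional probabilities:
H(X|Y) = -Σ P(X,Y)·log₂ P(X|Y), where P(X|Y) = P(X,Y) / P(Y)
  (cells with P(X,Y) = 0 contribute 0)
  (X=0,Y=0): P(X|Y) = (7/8)/(7/8) = 1;  -(7/8)·log₂(1) = 0.0000
  (X=1,Y=1): P(X|Y) = (1/8)/(1/8) = 1;  -(1/8)·log₂(1) = 0.0000
H(X|Y) = 0.0000 + 0.0000
  = 0.0000 bits
H(X) - H(X|Y) = 0.5436 - 0.0000 = 0.5436 bits

Both sides equal 0.5436 bits, so I(X;Y) = H(X) - H(X|Y) ✓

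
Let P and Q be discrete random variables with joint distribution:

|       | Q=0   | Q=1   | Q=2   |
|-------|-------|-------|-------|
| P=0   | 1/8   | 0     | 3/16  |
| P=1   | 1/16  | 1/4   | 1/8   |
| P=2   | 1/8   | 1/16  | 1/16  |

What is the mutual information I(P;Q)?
Marginal P(P) (row sums):
  P(P=0) = 1/8 + 0 + 3/16 = 5/16
  P(P=1) = 1/16 + 1/4 + 1/8 = 7/16
  P(P=2) = 1/8 + 1/16 + 1/16 = 1/4
Marginal P(Q) (column sums):
  P(Q=0) = 1/8 + 1/16 + 1/8 = 5/16
  P(Q=1) = 0 + 1/4 + 1/16 = 5/16
  P(Q=2) = 3/16 + 1/8 + 1/16 = 3/8

H(P) = -[(5/16)·log₂(5/16) + (7/16)·log₂(7/16) + (1/4)·log₂(1/4)]
  = 0.5244 + 0.5218 + 0.5000
  = 1.5462 bits
H(Q) = -[(5/16)·log₂(5/16) + (5/16)·log₂(5/16) + (3/8)·log₂(3/8)]
  = 0.5244 + 0.5244 + 0.5306
  = 1.5794 bits
H(P,Q) = -[(1/8)·log₂(1/8) + (3/16)·log₂(3/16) + (1/16)·log₂(1/16) + (1/4)·log₂(1/4) + (1/8)·log₂(1/8) + (1/8)·log₂(1/8) + (1/16)·log₂(1/16) + (1/16)·log₂(1/16)]
  = 0.3750 + 0.4528 + 0.2500 + 0.5000 + 0.3750 + 0.3750 + 0.2500 + 0.2500
  = 2.8278 bits

I(P;Q) = H(P) + H(Q) - H(P,Q)
  = 1.5462 + 1.5794 - 2.8278
  = 0.2978 bits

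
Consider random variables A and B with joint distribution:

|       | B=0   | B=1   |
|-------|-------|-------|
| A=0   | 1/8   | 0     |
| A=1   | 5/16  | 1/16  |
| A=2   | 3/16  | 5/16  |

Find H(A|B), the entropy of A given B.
Marginal P(B) (column sums):
  P(B=0) = 1/8 + 5/16 + 3/16 = 5/8
  P(B=1) = 0 + 1/16 + 5/16 = 3/8

H(A|B) = -Σ P(A,B)·log₂ P(A|B), where P(A|B) = P(A,B) / P(B)
  (cells with P(A,B) = 0 contribute 0)
  (A=0,B=0): P(A|B) = (1/8)/(5/8) = 1/5;  -(1/8)·log₂(1/5) = 0.2902
  (A=1,B=0): P(A|B) = (5/16)/(5/8) = 1/2;  -(5/16)·log₂(1/2) = 0.3125
  (A=1,B=1): P(A|B) = (1/16)/(3/8) = 1/6;  -(1/16)·log₂(1/6) = 0.1616
  (A=2,B=0): P(A|B) = (3/16)/(5/8) = 3/10;  -(3/16)·log₂(3/10) = 0.3257
  (A=2,B=1): P(A|B) = (5/16)/(3/8) = 5/6;  -(5/16)·log₂(5/6) = 0.0822
H(A|B) = 0.2902 + 0.3125 + 0.1616 + 0.3257 + 0.0822
  = 1.1722 bits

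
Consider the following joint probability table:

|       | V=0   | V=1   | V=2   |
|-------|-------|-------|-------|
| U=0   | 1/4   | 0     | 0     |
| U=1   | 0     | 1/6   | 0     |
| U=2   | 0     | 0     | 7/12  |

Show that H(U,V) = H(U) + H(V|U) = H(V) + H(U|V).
Marginal P(U) (row sums):
  P(U=0) = 1/4 + 0 + 0 = 1/4
  P(U=1) = 0 + 1/6 + 0 = 1/6
  P(U=2) = 0 + 0 + 7/12 = 7/12
Marginal P(V) (column sums):
  P(V=0) = 1/4 + 0 + 0 = 1/4
  P(V=1) = 0 + 1/6 + 0 = 1/6
  P(V=2) = 0 + 0 + 7/12 = 7/12

Decomposition 1: H(U) + H(V|U)
H(U) = -[(1/4)·log₂(1/4) + (1/6)·log₂(1/6) + (7/12)·log₂(7/12)]
  = 0.5000 + 0.4308 + 0.4536
  = 1.3844 bits
H(V|U) = -Σ P(U,V)·log₂ P(V|U), where P(V|U) = P(U,V) / P(U)
  (cells with P(U,V) = 0 contribute 0)
  (U=0,V=0): P(V|U) = (1/4)/(1/4) = 1;  -(1/4)·log₂(1) = 0.0000
  (U=1,V=1): P(V|U) = (1/6)/(1/6) = 1;  -(1/6)·log₂(1) = 0.0000
  (U=2,V=2): P(V|U) = (7/12)/(7/12) = 1;  -(7/12)·log₂(1) = 0.0000
H(V|U) = 0.0000 + 0.0000 + 0.0000
  = 0.0000 bits
H(U) + H(V|U) = 1.3844 + 0.0000 = 1.3844 bits

Decomposition 2: H(V) + H(U|V)
H(V) = -[(1/4)·log₂(1/4) + (1/6)·log₂(1/6) + (7/12)·log₂(7/12)]
  = 0.5000 + 0.4308 + 0.4536
  = 1.3844 bits
H(U|V) = -Σ P(U,V)·log₂ P(U|V), where P(U|V) = P(U,V) / P(V)
  (cells with P(U,V) = 0 contribute 0)
  (U=0,V=0): P(U|V) = (1/4)/(1/4) = 1;  -(1/4)·log₂(1) = 0.0000
  (U=1,V=1): P(U|V) = (1/6)/(1/6) = 1;  -(1/6)·log₂(1) = 0.0000
  (U=2,V=2): P(U|V) = (7/12)/(7/12) = 1;  -(7/12)·log₂(1) = 0.0000
H(U|V) = 0.0000 + 0.0000 + 0.0000
  = 0.0000 bits
H(V) + H(U|V) = 1.3844 + 0.0000 = 1.3844 bits

Direct computation of the joint entropy:
H(U,V) = -[(1/4)·log₂(1/4) + (1/6)·log₂(1/6) + (7/12)·log₂(7/12)]
  = 0.5000 + 0.4308 + 0.4536
  = 1.3844 bits

All three agree: H(U,V) = 1.3844 bits ✓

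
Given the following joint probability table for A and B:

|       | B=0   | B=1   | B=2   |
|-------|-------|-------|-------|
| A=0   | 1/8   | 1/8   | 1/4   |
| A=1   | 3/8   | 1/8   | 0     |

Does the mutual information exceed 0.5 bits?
Marginal P(A) (row sums):
  P(A=0) = 1/8 + 1/8 + 1/4 = 1/2
  P(A=1) = 3/8 + 1/8 + 0 = 1/2
Marginal P(B) (column sums):
  P(B=0) = 1/8 + 3/8 = 1/2
  P(B=1) = 1/8 + 1/8 = 1/4
  P(B=2) = 1/4 + 0 = 1/4

H(A) = -[(1/2)·log₂(1/2) + (1/2)·log₂(1/2)]
  = 0.5000 + 0.5000
  = 1.0000 bits
H(B) = -[(1/2)·log₂(1/2) + (1/4)·log₂(1/4) + (1/4)·log₂(1/4)]
  = 0.5000 + 0.5000 + 0.5000
  = 1.5000 bits
H(A,B) = -[(1/8)·log₂(1/8) + (1/8)·log₂(1/8) + (1/4)·log₂(1/4) + (3/8)·log₂(3/8) + (1/8)·log₂(1/8)]
  = 0.3750 + 0.3750 + 0.5000 + 0.5306 + 0.3750
  = 2.1556 bits

I(A;B) = H(A) + H(B) - H(A,B)
  = 1.0000 + 1.5000 - 2.1556
  = 0.3444 bits

No. I(A;B) = 0.3444 bits, which is ≤ 0.5 bits.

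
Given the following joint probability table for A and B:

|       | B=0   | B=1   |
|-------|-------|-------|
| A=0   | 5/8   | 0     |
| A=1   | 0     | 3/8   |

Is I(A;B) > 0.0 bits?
Marginal P(A) (row sums):
  P(A=0) = 5/8 + 0 = 5/8
  P(A=1) = 0 + 3/8 = 3/8
Marginal P(B) (column sums):
  P(B=0) = 5/8 + 0 = 5/8
  P(B=1) = 0 + 3/8 = 3/8

H(A) = -[(5/8)·log₂(5/8) + (3/8)·log₂(3/8)]
  = 0.4238 + 0.5306
  = 0.9544 bits
H(B) = -[(5/8)·log₂(5/8) + (3/8)·log₂(3/8)]
  = 0.4238 + 0.5306
  = 0.9544 bits
H(A,B) = -[(5/8)·log₂(5/8) + (3/8)·log₂(3/8)]
  = 0.4238 + 0.5306
  = 0.9544 bits

I(A;B) = H(A) + H(B) - H(A,B)
  = 0.9544 + 0.9544 - 0.9544
  = 0.9544 bits

Yes. I(A;B) = 0.9544 bits, which is > 0.0 bits.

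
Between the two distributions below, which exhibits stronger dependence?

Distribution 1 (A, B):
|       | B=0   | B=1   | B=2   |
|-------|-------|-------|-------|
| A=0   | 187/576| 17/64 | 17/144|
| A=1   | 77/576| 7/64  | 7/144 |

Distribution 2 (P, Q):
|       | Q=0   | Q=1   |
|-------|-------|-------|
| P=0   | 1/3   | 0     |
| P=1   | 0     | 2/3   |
Distribution 1 (A, B):
Marginal P(A) (row sums):
  P(A=0) = 187/576 + 17/64 + 17/144 = 17/24
  P(A=1) = 77/576 + 7/64 + 7/144 = 7/24
Marginal P(B) (column sums):
  P(B=0) = 187/576 + 77/576 = 11/24
  P(B=1) = 17/64 + 7/64 = 3/8
  P(B=2) = 17/144 + 7/144 = 1/6

H(A) = -[(17/24)·log₂(17/24) + (7/24)·log₂(7/24)]
  = 0.3524 + 0.5185
  = 0.8709 bits
H(B) = -[(11/24)·log₂(11/24) + (3/8)·log₂(3/8) + (1/6)·log₂(1/6)]
  = 0.5159 + 0.5306 + 0.4308
  = 1.4773 bits
H(A,B) = -[(187/576)·log₂(187/576) + (17/64)·log₂(17/64) + (17/144)·log₂(17/144) + (77/576)·log₂(77/576) + (7/64)·log₂(7/64) + (7/144)·log₂(7/144)]
  = 0.5269 + 0.5080 + 0.3639 + 0.3881 + 0.3492 + 0.2121
  = 2.3482 bits

I(A;B) = H(A) + H(B) - H(A,B)
  = 0.8709 + 1.4773 - 2.3482
  = 0.0000 bits

Distribution 2 (P, Q):
Marginal P(P) (row sums):
  P(P=0) = 1/3 + 0 = 1/3
  P(P=1) = 0 + 2/3 = 2/3
Marginal P(Q) (column sums):
  P(Q=0) = 1/3 + 0 = 1/3
  P(Q=1) = 0 + 2/3 = 2/3

H(P) = -[(1/3)·log₂(1/3) + (2/3)·log₂(2/3)]
  = 0.5283 + 0.3900
  = 0.9183 bits
H(Q) = -[(1/3)·log₂(1/3) + (2/3)·log₂(2/3)]
  = 0.5283 + 0.3900
  = 0.9183 bits
H(P,Q) = -[(1/3)·log₂(1/3) + (2/3)·log₂(2/3)]
  = 0.5283 + 0.3900
  = 0.9183 bits

I(P;Q) = H(P) + H(Q) - H(P,Q)
  = 0.9183 + 0.9183 - 0.9183
  = 0.9183 bits

I(P;Q) = 0.9183 bits > I(A;B) = 0.0000 bits, so (P, Q) has the higher mutual information (stronger dependence).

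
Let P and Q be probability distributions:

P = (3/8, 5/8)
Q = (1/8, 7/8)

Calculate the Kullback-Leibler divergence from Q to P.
D(P||Q) = Σ P(i) log₂(P(i)/Q(i))
  i=0: (3/8) × log₂((3/8)/(1/8)) = (3/8) × log₂(3) = 0.5944
  i=1: (5/8) × log₂((5/8)/(7/8)) = (5/8) × log₂(5/7) = -0.3034
D(P||Q) = 0.5944 - 0.3034
  = 0.2910 bits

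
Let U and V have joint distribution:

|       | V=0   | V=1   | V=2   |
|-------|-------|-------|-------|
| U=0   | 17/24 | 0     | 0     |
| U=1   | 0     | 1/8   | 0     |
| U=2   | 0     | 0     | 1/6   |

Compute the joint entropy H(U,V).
H(U,V) = -Σ P(U,V) log₂ P(U,V), summed over the non-zero cells:
H(U,V) = -[(17/24)·log₂(17/24) + (1/8)·log₂(1/8) + (1/6)·log₂(1/6)]
  = 0.3524 + 0.3750 + 0.4308
  = 1.1582 bits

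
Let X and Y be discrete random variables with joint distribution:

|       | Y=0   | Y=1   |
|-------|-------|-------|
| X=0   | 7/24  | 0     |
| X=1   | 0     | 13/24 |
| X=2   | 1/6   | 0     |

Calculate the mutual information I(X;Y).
Marginal P(X) (row sums):
  P(X=0) = 7/24 + 0 = 7/24
  P(X=1) = 0 + 13/24 = 13/24
  P(X=2) = 1/6 + 0 = 1/6
Marginal P(Y) (column sums):
  P(Y=0) = 7/24 + 0 + 1/6 = 11/24
  P(Y=1) = 0 + 13/24 + 0 = 13/24

H(X) = -[(7/24)·log₂(7/24) + (13/24)·log₂(13/24) + (1/6)·log₂(1/6)]
  = 0.5185 + 0.4791 + 0.4308
  = 1.4284 bits
H(Y) = -[(11/24)·log₂(11/24) + (13/24)·log₂(13/24)]
  = 0.5159 + 0.4791
  = 0.9950 bits
H(X,Y) = -[(7/24)·log₂(7/24) + (13/24)·log₂(13/24) + (1/6)·log₂(1/6)]
  = 0.5185 + 0.4791 + 0.4308
  = 1.4284 bits

I(X;Y) = H(X) + H(Y) - H(X,Y)
  = 1.4284 + 0.9950 - 1.4284
  = 0.9950 bits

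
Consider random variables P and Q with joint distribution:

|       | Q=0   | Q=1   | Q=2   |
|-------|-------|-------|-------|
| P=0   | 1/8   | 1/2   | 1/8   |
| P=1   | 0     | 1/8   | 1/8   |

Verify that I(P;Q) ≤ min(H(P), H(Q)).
Marginal P(P) (row sums):
  P(P=0) = 1/8 + 1/2 + 1/8 = 3/4
  P(P=1) = 0 + 1/8 + 1/8 = 1/4
Marginal P(Q) (column sums):
  P(Q=0) = 1/8 + 0 = 1/8
  P(Q=1) = 1/2 + 1/8 = 5/8
  P(Q=2) = 1/8 + 1/8 = 1/4

H(P) = -[(3/4)·log₂(3/4) + (1/4)·log₂(1/4)]
  = 0.3113 + 0.5000
  = 0.8113 bits
H(Q) = -[(1/8)·log₂(1/8) + (5/8)·log₂(5/8) + (1/4)·log₂(1/4)]
  = 0.3750 + 0.4238 + 0.5000
  = 1.2988 bits
H(P,Q) = -[(1/8)·log₂(1/8) + (1/2)·log₂(1/2) + (1/8)·log₂(1/8) + (1/8)·log₂(1/8) + (1/8)·log₂(1/8)]
  = 0.3750 + 0.5000 + 0.3750 + 0.3750 + 0.3750
  = 2.0000 bits

I(P;Q) = H(P) + H(Q) - H(P,Q)
  = 0.8113 + 1.2988 - 2.0000
  = 0.1101 bits

min(H(P), H(Q)) = min(0.8113, 1.2988) = 0.8113 bits
Since 0.1101 ≤ 0.8113, the bound is satisfied ✓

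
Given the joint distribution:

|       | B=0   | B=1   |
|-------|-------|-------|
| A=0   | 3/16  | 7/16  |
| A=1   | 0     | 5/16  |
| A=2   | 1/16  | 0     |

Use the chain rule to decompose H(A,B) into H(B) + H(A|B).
By the chain rule: H(A,B) = H(B) + H(A|B)

Marginal P(B) (column sums):
  P(B=0) = 3/16 + 0 + 1/16 = 1/4
  P(B=1) = 7/16 + 5/16 + 0 = 3/4
H(B) = -[(1/4)·log₂(1/4) + (3/4)·log₂(3/4)]
  = 0.5000 + 0.3113
  = 0.8113 bits
H(A|B) = -Σ P(A,B)·log₂ P(A|B), where P(A|B) = P(A,B) / P(B)
  (cells with P(A,B) = 0 contribute 0)
  (A=0,B=0): P(A|B) = (3/16)/(1/4) = 3/4;  -(3/16)·log₂(3/4) = 0.0778
  (A=0,B=1): P(A|B) = (7/16)/(3/4) = 7/12;  -(7/16)·log₂(7/12) = 0.3402
  (A=1,B=1): P(A|B) = (5/16)/(3/4) = 5/12;  -(5/16)·log₂(5/12) = 0.3947
  (A=2,B=0): P(A|B) = (1/16)/(1/4) = 1/4;  -(1/16)·log₂(1/4) = 0.1250
H(A|B) = 0.0778 + 0.3402 + 0.3947 + 0.1250
  = 0.9377 bits

H(A,B) = H(B) + H(A|B) = 0.8113 + 0.9377 = 1.7490 bits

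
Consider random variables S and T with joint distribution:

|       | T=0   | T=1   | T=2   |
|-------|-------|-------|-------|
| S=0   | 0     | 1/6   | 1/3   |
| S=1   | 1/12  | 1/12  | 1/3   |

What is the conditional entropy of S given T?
Marginal P(T) (column sums):
  P(T=0) = 0 + 1/12 = 1/12
  P(T=1) = 1/6 + 1/12 = 1/4
  P(T=2) = 1/3 + 1/3 = 2/3

H(S|T) = -Σ P(S,T)·log₂ P(S|T), where P(S|T) = P(S,T) / P(T)
  (cells with P(S,T) = 0 contribute 0)
  (S=0,T=1): P(S|T) = (1/6)/(1/4) = 2/3;  -(1/6)·log₂(2/3) = 0.0975
  (S=0,T=2): P(S|T) = (1/3)/(2/3) = 1/2;  -(1/3)·log₂(1/2) = 0.3333
  (S=1,T=0): P(S|T) = (1/12)/(1/12) = 1;  -(1/12)·log₂(1) = 0.0000
  (S=1,T=1): P(S|T) = (1/12)/(1/4) = 1/3;  -(1/12)·log₂(1/3) = 0.1321
  (S=1,T=2): P(S|T) = (1/3)/(2/3) = 1/2;  -(1/3)·log₂(1/2) = 0.3333
H(S|T) = 0.0975 + 0.3333 + 0.0000 + 0.1321 + 0.3333
  = 0.8962 bits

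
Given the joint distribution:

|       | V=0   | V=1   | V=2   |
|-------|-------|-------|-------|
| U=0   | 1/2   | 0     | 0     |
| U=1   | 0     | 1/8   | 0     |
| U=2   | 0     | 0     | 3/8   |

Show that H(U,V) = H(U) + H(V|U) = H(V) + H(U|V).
Marginal P(U) (row sums):
  P(U=0) = 1/2 + 0 + 0 = 1/2
  P(U=1) = 0 + 1/8 + 0 = 1/8
  P(U=2) = 0 + 0 + 3/8 = 3/8
Marginal P(V) (column sums):
  P(V=0) = 1/2 + 0 + 0 = 1/2
  P(V=1) = 0 + 1/8 + 0 = 1/8
  P(V=2) = 0 + 0 + 3/8 = 3/8

Decomposition 1: H(U) + H(V|U)
H(U) = -[(1/2)·log₂(1/2) + (1/8)·log₂(1/8) + (3/8)·log₂(3/8)]
  = 0.5000 + 0.3750 + 0.5306
  = 1.4056 bits
H(V|U) = -Σ P(U,V)·log₂ P(V|U), where P(V|U) = P(U,V) / P(U)
  (cells with P(U,V) = 0 contribute 0)
  (U=0,V=0): P(V|U) = (1/2)/(1/2) = 1;  -(1/2)·log₂(1) = 0.0000
  (U=1,V=1): P(V|U) = (1/8)/(1/8) = 1;  -(1/8)·log₂(1) = 0.0000
  (U=2,V=2): P(V|U) = (3/8)/(3/8) = 1;  -(3/8)·log₂(1) = 0.0000
H(V|U) = 0.0000 + 0.0000 + 0.0000
  = 0.0000 bits
H(U) + H(V|U) = 1.4056 + 0.0000 = 1.4056 bits

Decomposition 2: H(V) + H(U|V)
H(V) = -[(1/2)·log₂(1/2) + (1/8)·log₂(1/8) + (3/8)·log₂(3/8)]
  = 0.5000 + 0.3750 + 0.5306
  = 1.4056 bits
H(U|V) = -Σ P(U,V)·log₂ P(U|V), where P(U|V) = P(U,V) / P(V)
  (cells with P(U,V) = 0 contribute 0)
  (U=0,V=0): P(U|V) = (1/2)/(1/2) = 1;  -(1/2)·log₂(1) = 0.0000
  (U=1,V=1): P(U|V) = (1/8)/(1/8) = 1;  -(1/8)·log₂(1) = 0.0000
  (U=2,V=2): P(U|V) = (3/8)/(3/8) = 1;  -(3/8)·log₂(1) = 0.0000
H(U|V) = 0.0000 + 0.0000 + 0.0000
  = 0.0000 bits
H(V) + H(U|V) = 1.4056 + 0.0000 = 1.4056 bits

Direct computation of the joint entropy:
H(U,V) = -[(1/2)·log₂(1/2) + (1/8)·log₂(1/8) + (3/8)·log₂(3/8)]
  = 0.5000 + 0.3750 + 0.5306
  = 1.4056 bits

All three agree: H(U,V) = 1.4056 bits ✓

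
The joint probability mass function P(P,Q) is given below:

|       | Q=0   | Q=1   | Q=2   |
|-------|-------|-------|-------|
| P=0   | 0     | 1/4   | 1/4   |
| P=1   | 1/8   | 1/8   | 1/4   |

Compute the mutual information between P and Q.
Marginal P(P) (row sums):
  P(P=0) = 0 + 1/4 + 1/4 = 1/2
  P(P=1) = 1/8 + 1/8 + 1/4 = 1/2
Marginal P(Q) (column sums):
  P(Q=0) = 0 + 1/8 = 1/8
  P(Q=1) = 1/4 + 1/8 = 3/8
  P(Q=2) = 1/4 + 1/4 = 1/2

H(P) = -[(1/2)·log₂(1/2) + (1/2)·log₂(1/2)]
  = 0.5000 + 0.5000
  = 1.0000 bits
H(Q) = -[(1/8)·log₂(1/8) + (3/8)·log₂(3/8) + (1/2)·log₂(1/2)]
  = 0.3750 + 0.5306 + 0.5000
  = 1.4056 bits
H(P,Q) = -[(1/4)·log₂(1/4) + (1/4)·log₂(1/4) + (1/8)·log₂(1/8) + (1/8)·log₂(1/8) + (1/4)·log₂(1/4)]
  = 0.5000 + 0.5000 + 0.3750 + 0.3750 + 0.5000
  = 2.2500 bits

I(P;Q) = H(P) + H(Q) - H(P,Q)
  = 1.0000 + 1.4056 - 2.2500
  = 0.1556 bits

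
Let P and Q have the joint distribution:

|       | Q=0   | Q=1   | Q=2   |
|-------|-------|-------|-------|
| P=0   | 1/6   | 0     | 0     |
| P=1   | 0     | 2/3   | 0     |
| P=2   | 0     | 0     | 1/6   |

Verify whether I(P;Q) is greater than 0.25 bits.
Marginal P(P) (row sums):
  P(P=0) = 1/6 + 0 + 0 = 1/6
  P(P=1) = 0 + 2/3 + 0 = 2/3
  P(P=2) = 0 + 0 + 1/6 = 1/6
Marginal P(Q) (column sums):
  P(Q=0) = 1/6 + 0 + 0 = 1/6
  P(Q=1) = 0 + 2/3 + 0 = 2/3
  P(Q=2) = 0 + 0 + 1/6 = 1/6

H(P) = -[(1/6)·log₂(1/6) + (2/3)·log₂(2/3) + (1/6)·log₂(1/6)]
  = 0.4308 + 0.3900 + 0.4308
  = 1.2516 bits
H(Q) = -[(1/6)·log₂(1/6) + (2/3)·log₂(2/3) + (1/6)·log₂(1/6)]
  = 0.4308 + 0.3900 + 0.4308
  = 1.2516 bits
H(P,Q) = -[(1/6)·log₂(1/6) + (2/3)·log₂(2/3) + (1/6)·log₂(1/6)]
  = 0.4308 + 0.3900 + 0.4308
  = 1.2516 bits

I(P;Q) = H(P) + H(Q) - H(P,Q)
  = 1.2516 + 1.2516 - 1.2516
  = 1.2516 bits

Yes. I(P;Q) = 1.2516 bits, which is > 0.25 bits.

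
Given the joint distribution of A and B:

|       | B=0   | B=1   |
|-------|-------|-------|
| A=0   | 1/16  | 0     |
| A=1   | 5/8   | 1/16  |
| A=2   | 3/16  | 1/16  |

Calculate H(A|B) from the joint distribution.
Marginal P(B) (column sums):
  P(B=0) = 1/16 + 5/8 + 3/16 = 7/8
  P(B=1) = 0 + 1/16 + 1/16 = 1/8

H(A|B) = -Σ P(A,B)·log₂ P(A|B), where P(A|B) = P(A,B) / P(B)
  (cells with P(A,B) = 0 contribute 0)
  (A=0,B=0): P(A|B) = (1/16)/(7/8) = 1/14;  -(1/16)·log₂(1/14) = 0.2380
  (A=1,B=0): P(A|B) = (5/8)/(7/8) = 5/7;  -(5/8)·log₂(5/7) = 0.3034
  (A=1,B=1): P(A|B) = (1/16)/(1/8) = 1/2;  -(1/16)·log₂(1/2) = 0.0625
  (A=2,B=0): P(A|B) = (3/16)/(7/8) = 3/14;  -(3/16)·log₂(3/14) = 0.4167
  (A=2,B=1): P(A|B) = (1/16)/(1/8) = 1/2;  -(1/16)·log₂(1/2) = 0.0625
H(A|B) = 0.2380 + 0.3034 + 0.0625 + 0.4167 + 0.0625
  = 1.0831 bits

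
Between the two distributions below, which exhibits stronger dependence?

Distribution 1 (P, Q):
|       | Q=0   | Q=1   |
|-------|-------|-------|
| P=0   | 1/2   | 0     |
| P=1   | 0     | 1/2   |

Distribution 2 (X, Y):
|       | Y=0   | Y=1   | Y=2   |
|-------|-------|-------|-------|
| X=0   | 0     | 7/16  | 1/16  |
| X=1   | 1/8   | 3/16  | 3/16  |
Distribution 1 (P, Q):
Marginal P(P) (row sums):
  P(P=0) = 1/2 + 0 = 1/2
  P(P=1) = 0 + 1/2 = 1/2
Marginal P(Q) (column sums):
  P(Q=0) = 1/2 + 0 = 1/2
  P(Q=1) = 0 + 1/2 = 1/2

H(P) = -[(1/2)·log₂(1/2) + (1/2)·log₂(1/2)]
  = 0.5000 + 0.5000
  = 1.0000 bits
H(Q) = -[(1/2)·log₂(1/2) + (1/2)·log₂(1/2)]
  = 0.5000 + 0.5000
  = 1.0000 bits
H(P,Q) = -[(1/2)·log₂(1/2) + (1/2)·log₂(1/2)]
  = 0.5000 + 0.5000
  = 1.0000 bits

I(P;Q) = H(P) + H(Q) - H(P,Q)
  = 1.0000 + 1.0000 - 1.0000
  = 1.0000 bits

Distribution 2 (X, Y):
Marginal P(X) (row sums):
  P(X=0) = 0 + 7/16 + 1/16 = 1/2
  P(X=1) = 1/8 + 3/16 + 3/16 = 1/2
Marginal P(Y) (column sums):
  P(Y=0) = 0 + 1/8 = 1/8
  P(Y=1) = 7/16 + 3/16 = 5/8
  P(Y=2) = 1/16 + 3/16 = 1/4

H(X) = -[(1/2)·log₂(1/2) + (1/2)·log₂(1/2)]
  = 0.5000 + 0.5000
  = 1.0000 bits
H(Y) = -[(1/8)·log₂(1/8) + (5/8)·log₂(5/8) + (1/4)·log₂(1/4)]
  = 0.3750 + 0.4238 + 0.5000
  = 1.2988 bits
H(X,Y) = -[(7/16)·log₂(7/16) + (1/16)·log₂(1/16) + (1/8)·log₂(1/8) + (3/16)·log₂(3/16) + (3/16)·log₂(3/16)]
  = 0.5218 + 0.2500 + 0.3750 + 0.4528 + 0.4528
  = 2.0524 bits

I(X;Y) = H(X) + H(Y) - H(X,Y)
  = 1.0000 + 1.2988 - 2.0524
  = 0.2464 bits

I(P;Q) = 1.0000 bits > I(X;Y) = 0.2464 bits, so (P, Q) has the higher mutual information (stronger dependence).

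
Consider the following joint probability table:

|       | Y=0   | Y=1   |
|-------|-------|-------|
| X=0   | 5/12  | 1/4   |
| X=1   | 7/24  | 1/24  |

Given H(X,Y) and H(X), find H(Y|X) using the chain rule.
From the chain rule: H(X,Y) = H(X) + H(Y|X)
Therefore: H(Y|X) = H(X,Y) - H(X)

H(X,Y) = -[(5/12)·log₂(5/12) + (1/4)·log₂(1/4) + (7/24)·log₂(7/24) + (1/24)·log₂(1/24)]
  = 0.5263 + 0.5000 + 0.5185 + 0.1910
  = 1.7358 bits
Marginal P(X) (row sums):
  P(X=0) = 5/12 + 1/4 = 2/3
  P(X=1) = 7/24 + 1/24 = 1/3
H(X) = -[(2/3)·log₂(2/3) + (1/3)·log₂(1/3)]
  = 0.3900 + 0.5283
  = 0.9183 bits

H(Y|X) = 1.7358 - 0.9183 = 0.8175 bits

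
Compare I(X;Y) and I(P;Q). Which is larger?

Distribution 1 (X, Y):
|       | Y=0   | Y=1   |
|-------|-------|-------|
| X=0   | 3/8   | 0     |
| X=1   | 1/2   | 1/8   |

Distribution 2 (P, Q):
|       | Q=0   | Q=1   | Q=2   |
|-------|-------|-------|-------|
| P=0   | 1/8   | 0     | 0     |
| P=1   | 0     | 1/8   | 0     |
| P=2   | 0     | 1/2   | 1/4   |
Distribution 1 (X, Y):
Marginal P(X) (row sums):
  P(X=0) = 3/8 + 0 = 3/8
  P(X=1) = 1/2 + 1/8 = 5/8
Marginal P(Y) (column sums):
  P(Y=0) = 3/8 + 1/2 = 7/8
  P(Y=1) = 0 + 1/8 = 1/8

H(X) = -[(3/8)·log₂(3/8) + (5/8)·log₂(5/8)]
  = 0.5306 + 0.4238
  = 0.9544 bits
H(Y) = -[(7/8)·log₂(7/8) + (1/8)·log₂(1/8)]
  = 0.1686 + 0.3750
  = 0.5436 bits
H(X,Y) = -[(3/8)·log₂(3/8) + (1/2)·log₂(1/2) + (1/8)·log₂(1/8)]
  = 0.5306 + 0.5000 + 0.3750
  = 1.4056 bits

I(X;Y) = H(X) + H(Y) - H(X,Y)
  = 0.9544 + 0.5436 - 1.4056
  = 0.0924 bits

Distribution 2 (P, Q):
Marginal P(P) (row sums):
  P(P=0) = 1/8 + 0 + 0 = 1/8
  P(P=1) = 0 + 1/8 + 0 = 1/8
  P(P=2) = 0 + 1/2 + 1/4 = 3/4
Marginal P(Q) (column sums):
  P(Q=0) = 1/8 + 0 + 0 = 1/8
  P(Q=1) = 0 + 1/8 + 1/2 = 5/8
  P(Q=2) = 0 + 0 + 1/4 = 1/4

H(P) = -[(1/8)·log₂(1/8) + (1/8)·log₂(1/8) + (3/4)·log₂(3/4)]
  = 0.3750 + 0.3750 + 0.3113
  = 1.0613 bits
H(Q) = -[(1/8)·log₂(1/8) + (5/8)·log₂(5/8) + (1/4)·log₂(1/4)]
  = 0.3750 + 0.4238 + 0.5000
  = 1.2988 bits
H(P,Q) = -[(1/8)·log₂(1/8) + (1/8)·log₂(1/8) + (1/2)·log₂(1/2) + (1/4)·log₂(1/4)]
  = 0.3750 + 0.3750 + 0.5000 + 0.5000
  = 1.7500 bits

I(P;Q) = H(P) + H(Q) - H(P,Q)
  = 1.0613 + 1.2988 - 1.7500
  = 0.6101 bits

I(P;Q) = 0.6101 bits > I(X;Y) = 0.0924 bits, so (P, Q) has the higher mutual information (stronger dependence).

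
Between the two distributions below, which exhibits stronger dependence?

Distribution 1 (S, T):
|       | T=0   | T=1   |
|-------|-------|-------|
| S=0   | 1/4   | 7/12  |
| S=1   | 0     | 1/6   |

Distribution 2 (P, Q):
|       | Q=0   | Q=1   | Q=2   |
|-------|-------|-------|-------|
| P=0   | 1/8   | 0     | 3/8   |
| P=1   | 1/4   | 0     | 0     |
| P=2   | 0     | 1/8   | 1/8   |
Distribution 1 (S, T):
Marginal P(S) (row sums):
  P(S=0) = 1/4 + 7/12 = 5/6
  P(S=1) = 0 + 1/6 = 1/6
Marginal P(T) (column sums):
  P(T=0) = 1/4 + 0 = 1/4
  P(T=1) = 7/12 + 1/6 = 3/4

H(S) = -[(5/6)·log₂(5/6) + (1/6)·log₂(1/6)]
  = 0.2192 + 0.4308
  = 0.6500 bits
H(T) = -[(1/4)·log₂(1/4) + (3/4)·log₂(3/4)]
  = 0.5000 + 0.3113
  = 0.8113 bits
H(S,T) = -[(1/4)·log₂(1/4) + (7/12)·log₂(7/12) + (1/6)·log₂(1/6)]
  = 0.5000 + 0.4536 + 0.4308
  = 1.3844 bits

I(S;T) = H(S) + H(T) - H(S,T)
  = 0.6500 + 0.8113 - 1.3844
  = 0.0769 bits

Distribution 2 (P, Q):
Marginal P(P) (row sums):
  P(P=0) = 1/8 + 0 + 3/8 = 1/2
  P(P=1) = 1/4 + 0 + 0 = 1/4
  P(P=2) = 0 + 1/8 + 1/8 = 1/4
Marginal P(Q) (column sums):
  P(Q=0) = 1/8 + 1/4 + 0 = 3/8
  P(Q=1) = 0 + 0 + 1/8 = 1/8
  P(Q=2) = 3/8 + 0 + 1/8 = 1/2

H(P) = -[(1/2)·log₂(1/2) + (1/4)·log₂(1/4) + (1/4)·log₂(1/4)]
  = 0.5000 + 0.5000 + 0.5000
  = 1.5000 bits
H(Q) = -[(3/8)·log₂(3/8) + (1/8)·log₂(1/8) + (1/2)·log₂(1/2)]
  = 0.5306 + 0.3750 + 0.5000
  = 1.4056 bits
H(P,Q) = -[(1/8)·log₂(1/8) + (3/8)·log₂(3/8) + (1/4)·log₂(1/4) + (1/8)·log₂(1/8) + (1/8)·log₂(1/8)]
  = 0.3750 + 0.5306 + 0.5000 + 0.3750 + 0.3750
  = 2.1556 bits

I(P;Q) = H(P) + H(Q) - H(P,Q)
  = 1.5000 + 1.4056 - 2.1556
  = 0.7500 bits

I(P;Q) = 0.7500 bits > I(S;T) = 0.0769 bits, so (P, Q) has the higher mutual information (stronger dependence).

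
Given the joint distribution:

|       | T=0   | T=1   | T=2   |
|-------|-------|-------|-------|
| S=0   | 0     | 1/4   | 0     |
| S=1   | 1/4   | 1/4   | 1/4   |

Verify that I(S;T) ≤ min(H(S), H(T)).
Marginal P(S) (row sums):
  P(S=0) = 0 + 1/4 + 0 = 1/4
  P(S=1) = 1/4 + 1/4 + 1/4 = 3/4
Marginal P(T) (column sums):
  P(T=0) = 0 + 1/4 = 1/4
  P(T=1) = 1/4 + 1/4 = 1/2
  P(T=2) = 0 + 1/4 = 1/4

H(S) = -[(1/4)·log₂(1/4) + (3/4)·log₂(3/4)]
  = 0.5000 + 0.3113
  = 0.8113 bits
H(T) = -[(1/4)·log₂(1/4) + (1/2)·log₂(1/2) + (1/4)·log₂(1/4)]
  = 0.5000 + 0.5000 + 0.5000
  = 1.5000 bits
H(S,T) = -[(1/4)·log₂(1/4) + (1/4)·log₂(1/4) + (1/4)·log₂(1/4) + (1/4)·log₂(1/4)]
  = 0.5000 + 0.5000 + 0.5000 + 0.5000
  = 2.0000 bits

I(S;T) = H(S) + H(T) - H(S,T)
  = 0.8113 + 1.5000 - 2.0000
  = 0.3113 bits

min(H(S), H(T)) = min(0.8113, 1.5000) = 0.8113 bits
Since 0.3113 ≤ 0.8113, the bound is satisfied ✓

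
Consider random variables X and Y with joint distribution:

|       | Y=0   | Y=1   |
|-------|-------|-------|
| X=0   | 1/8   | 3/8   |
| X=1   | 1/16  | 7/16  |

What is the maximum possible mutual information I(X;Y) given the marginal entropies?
The upper bound on mutual information is I(X;Y) ≤ min(H(X), H(Y)).

Marginal P(X) (row sums):
  P(X=0) = 1/8 + 3/8 = 1/2
  P(X=1) = 1/16 + 7/16 = 1/2
Marginal P(Y) (column sums):
  P(Y=0) = 1/8 + 1/16 = 3/16
  P(Y=1) = 3/8 + 7/16 = 13/16

H(X) = -[(1/2)·log₂(1/2) + (1/2)·log₂(1/2)]
  = 0.5000 + 0.5000
  = 1.0000 bits
H(Y) = -[(3/16)·log₂(3/16) + (13/16)·log₂(13/16)]
  = 0.4528 + 0.2434
  = 0.6962 bits

Maximum possible I(X;Y) = min(1.0000, 0.6962) = 0.6962 bits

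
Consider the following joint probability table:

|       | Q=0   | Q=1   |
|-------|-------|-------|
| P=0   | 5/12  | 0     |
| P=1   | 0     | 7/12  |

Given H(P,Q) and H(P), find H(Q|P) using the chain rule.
From the chain rule: H(P,Q) = H(P) + H(Q|P)
Therefore: H(Q|P) = H(P,Q) - H(P)

H(P,Q) = -[(5/12)·log₂(5/12) + (7/12)·log₂(7/12)]
  = 0.5263 + 0.4536
  = 0.9799 bits
Marginal P(P) (row sums):
  P(P=0) = 5/12 + 0 = 5/12
  P(P=1) = 0 + 7/12 = 7/12
H(P) = -[(5/12)·log₂(5/12) + (7/12)·log₂(7/12)]
  = 0.5263 + 0.4536
  = 0.9799 bits

H(Q|P) = 0.9799 - 0.9799 = 0.0000 bits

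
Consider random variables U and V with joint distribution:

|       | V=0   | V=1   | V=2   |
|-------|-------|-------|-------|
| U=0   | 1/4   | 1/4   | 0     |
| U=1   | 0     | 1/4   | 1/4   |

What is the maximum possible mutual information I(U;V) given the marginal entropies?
The upper bound on mutual information is I(U;V) ≤ min(H(U), H(V)).

Marginal P(U) (row sums):
  P(U=0) = 1/4 + 1/4 + 0 = 1/2
  P(U=1) = 0 + 1/4 + 1/4 = 1/2
Marginal P(V) (column sums):
  P(V=0) = 1/4 + 0 = 1/4
  P(V=1) = 1/4 + 1/4 = 1/2
  P(V=2) = 0 + 1/4 = 1/4

H(U) = -[(1/2)·log₂(1/2) + (1/2)·log₂(1/2)]
  = 0.5000 + 0.5000
  = 1.0000 bits
H(V) = -[(1/4)·log₂(1/4) + (1/2)·log₂(1/2) + (1/4)·log₂(1/4)]
  = 0.5000 + 0.5000 + 0.5000
  = 1.5000 bits

Maximum possible I(U;V) = min(1.0000, 1.5000) = 1.0000 bits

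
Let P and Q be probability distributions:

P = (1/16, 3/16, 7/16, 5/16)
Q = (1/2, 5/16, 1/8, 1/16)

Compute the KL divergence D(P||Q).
D(P||Q) = Σ P(i) log₂(P(i)/Q(i))
  i=0: (1/16) × log₂((1/16)/(1/2)) = (1/16) × log₂(1/8) = -0.1875
  i=1: (3/16) × log₂((3/16)/(5/16)) = (3/16) × log₂(3/5) = -0.1382
  i=2: (7/16) × log₂((7/16)/(1/8)) = (7/16) × log₂(7/2) = 0.7907
  i=3: (5/16) × log₂((5/16)/(1/16)) = (5/16) × log₂(5) = 0.7256
D(P||Q) = -0.1875 - 0.1382 + 0.7907 + 0.7256
  = 1.1906 bits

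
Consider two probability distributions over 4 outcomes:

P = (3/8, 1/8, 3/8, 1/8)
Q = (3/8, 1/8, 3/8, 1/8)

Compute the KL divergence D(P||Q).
D(P||Q) = Σ P(i) log₂(P(i)/Q(i))
  i=0: (3/8) × log₂((3/8)/(3/8)) = (3/8) × log₂(1) = 0.0000
  i=1: (1/8) × log₂((1/8)/(1/8)) = (1/8) × log₂(1) = 0.0000
  i=2: (3/8) × log₂((3/8)/(3/8)) = (3/8) × log₂(1) = 0.0000
  i=3: (1/8) × log₂((1/8)/(1/8)) = (1/8) × log₂(1) = 0.0000
D(P||Q) = 0.0000 + 0.0000 + 0.0000 + 0.0000
  = 0.0000 bits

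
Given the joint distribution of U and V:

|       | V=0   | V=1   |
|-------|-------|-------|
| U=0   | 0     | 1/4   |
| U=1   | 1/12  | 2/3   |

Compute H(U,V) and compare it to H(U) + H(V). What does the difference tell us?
Marginal P(U) (row sums):
  P(U=0) = 0 + 1/4 = 1/4
  P(U=1) = 1/12 + 2/3 = 3/4
Marginal P(V) (column sums):
  P(V=0) = 0 + 1/12 = 1/12
  P(V=1) = 1/4 + 2/3 = 11/12

H(U,V) = -[(1/4)·log₂(1/4) + (1/12)·log₂(1/12) + (2/3)·log₂(2/3)]
  = 0.5000 + 0.2987 + 0.3900
  = 1.1887 bits
H(U) = -[(1/4)·log₂(1/4) + (3/4)·log₂(3/4)]
  = 0.5000 + 0.3113
  = 0.8113 bits
H(V) = -[(1/12)·log₂(1/12) + (11/12)·log₂(11/12)]
  = 0.2987 + 0.1151
  = 0.4138 bits

H(U) + H(V) = 0.8113 + 0.4138 = 1.2251 bits
Difference: H(U) + H(V) - H(U,V) = 1.2251 - 1.1887 = 0.0364 bits = I(U;V)

The difference is the mutual information; it is positive here, so U and V are dependent (knowing one reduces uncertainty about the other by 0.0364 bits).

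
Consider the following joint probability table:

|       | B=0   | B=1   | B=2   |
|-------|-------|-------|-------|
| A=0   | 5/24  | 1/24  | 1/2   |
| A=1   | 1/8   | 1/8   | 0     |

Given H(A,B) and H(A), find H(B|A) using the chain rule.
From the chain rule: H(A,B) = H(A) + H(B|A)
Therefore: H(B|A) = H(A,B) - H(A)

H(A,B) = -[(5/24)·log₂(5/24) + (1/24)·log₂(1/24) + (1/2)·log₂(1/2) + (1/8)·log₂(1/8) + (1/8)·log₂(1/8)]
  = 0.4715 + 0.1910 + 0.5000 + 0.3750 + 0.3750
  = 1.9125 bits
Marginal P(A) (row sums):
  P(A=0) = 5/24 + 1/24 + 1/2 = 3/4
  P(A=1) = 1/8 + 1/8 + 0 = 1/4
H(A) = -[(3/4)·log₂(3/4) + (1/4)·log₂(1/4)]
  = 0.3113 + 0.5000
  = 0.8113 bits

H(B|A) = 1.9125 - 0.8113 = 1.1012 bits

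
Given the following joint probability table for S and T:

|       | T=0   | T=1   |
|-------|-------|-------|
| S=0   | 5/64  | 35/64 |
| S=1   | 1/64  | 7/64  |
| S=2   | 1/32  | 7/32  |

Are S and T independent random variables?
Marginal P(S) (row sums):
  P(S=0) = 5/64 + 35/64 = 5/8
  P(S=1) = 1/64 + 7/64 = 1/8
  P(S=2) = 1/32 + 7/32 = 1/4
Marginal P(T) (column sums):
  P(T=0) = 5/64 + 1/64 + 1/32 = 1/8
  P(T=1) = 35/64 + 7/64 + 7/32 = 7/8

S and T are independent iff P(S=i,T=j) = P(S=i)·P(T=j) for every cell.
  P(S=0)·P(T=0) = 5/8 × 1/8 = 5/64 = P(S=0,T=0) ✓
  P(S=0)·P(T=1) = 5/8 × 7/8 = 35/64 = P(S=0,T=1) ✓
  P(S=1)·P(T=0) = 1/8 × 1/8 = 1/64 = P(S=1,T=0) ✓
  P(S=1)·P(T=1) = 1/8 × 7/8 = 7/64 = P(S=1,T=1) ✓
  P(S=2)·P(T=0) = 1/4 × 1/8 = 1/32 = P(S=2,T=0) ✓
  P(S=2)·P(T=1) = 1/4 × 7/8 = 7/32 = P(S=2,T=1) ✓

Yes, S and T are independent: every cell factors, so I(S;T) = 0 bits.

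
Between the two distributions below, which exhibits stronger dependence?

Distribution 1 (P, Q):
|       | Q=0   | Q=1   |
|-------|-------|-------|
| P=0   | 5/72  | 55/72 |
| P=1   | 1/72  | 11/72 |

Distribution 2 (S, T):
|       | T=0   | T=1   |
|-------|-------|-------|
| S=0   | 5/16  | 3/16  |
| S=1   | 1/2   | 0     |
Distribution 1 (P, Q):
Marginal P(P) (row sums):
  P(P=0) = 5/72 + 55/72 = 5/6
  P(P=1) = 1/72 + 11/72 = 1/6
Marginal P(Q) (column sums):
  P(Q=0) = 5/72 + 1/72 = 1/12
  P(Q=1) = 55/72 + 11/72 = 11/12

H(P) = -[(5/6)·log₂(5/6) + (1/6)·log₂(1/6)]
  = 0.2192 + 0.4308
  = 0.6500 bits
H(Q) = -[(1/12)·log₂(1/12) + (11/12)·log₂(11/12)]
  = 0.2987 + 0.1151
  = 0.4138 bits
H(P,Q) = -[(5/72)·log₂(5/72) + (55/72)·log₂(55/72) + (1/72)·log₂(1/72) + (11/72)·log₂(11/72)]
  = 0.2672 + 0.2968 + 0.0857 + 0.4141
  = 1.0638 bits

I(P;Q) = H(P) + H(Q) - H(P,Q)
  = 0.6500 + 0.4138 - 1.0638
  = 0.0000 bits

Distribution 2 (S, T):
Marginal P(S) (row sums):
  P(S=0) = 5/16 + 3/16 = 1/2
  P(S=1) = 1/2 + 0 = 1/2
Marginal P(T) (column sums):
  P(T=0) = 5/16 + 1/2 = 13/16
  P(T=1) = 3/16 + 0 = 3/16

H(S) = -[(1/2)·log₂(1/2) + (1/2)·log₂(1/2)]
  = 0.5000 + 0.5000
  = 1.0000 bits
H(T) = -[(13/16)·log₂(13/16) + (3/16)·log₂(3/16)]
  = 0.2434 + 0.4528
  = 0.6962 bits
H(S,T) = -[(5/16)·log₂(5/16) + (3/16)·log₂(3/16) + (1/2)·log₂(1/2)]
  = 0.5244 + 0.4528 + 0.5000
  = 1.4772 bits

I(S;T) = H(S) + H(T) - H(S,T)
  = 1.0000 + 0.6962 - 1.4772
  = 0.2190 bits

I(S;T) = 0.2190 bits > I(P;Q) = 0.0000 bits, so (S, T) has the higher mutual information (stronger dependence).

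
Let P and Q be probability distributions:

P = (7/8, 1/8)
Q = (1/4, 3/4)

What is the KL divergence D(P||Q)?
D(P||Q) = Σ P(i) log₂(P(i)/Q(i))
  i=0: (7/8) × log₂((7/8)/(1/4)) = (7/8) × log₂(7/2) = 1.5814
  i=1: (1/8) × log₂((1/8)/(3/4)) = (1/8) × log₂(1/6) = -0.3231
D(P||Q) = 1.5814 - 0.3231
  = 1.2583 bits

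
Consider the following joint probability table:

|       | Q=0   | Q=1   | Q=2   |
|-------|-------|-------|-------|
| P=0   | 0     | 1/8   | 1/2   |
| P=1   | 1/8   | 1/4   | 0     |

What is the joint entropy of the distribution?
H(P,Q) = -Σ P(P,Q) log₂ P(P,Q), summed over the non-zero cells:
H(P,Q) = -[(1/8)·log₂(1/8) + (1/2)·log₂(1/2) + (1/8)·log₂(1/8) + (1/4)·log₂(1/4)]
  = 0.3750 + 0.5000 + 0.3750 + 0.5000
  = 1.7500 bits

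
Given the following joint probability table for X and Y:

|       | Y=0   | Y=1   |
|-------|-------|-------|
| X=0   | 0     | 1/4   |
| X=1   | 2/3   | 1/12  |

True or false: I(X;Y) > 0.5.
Marginal P(X) (row sums):
  P(X=0) = 0 + 1/4 = 1/4
  P(X=1) = 2/3 + 1/12 = 3/4
Marginal P(Y) (column sums):
  P(Y=0) = 0 + 2/3 = 2/3
  P(Y=1) = 1/4 + 1/12 = 1/3

H(X) = -[(1/4)·log₂(1/4) + (3/4)·log₂(3/4)]
  = 0.5000 + 0.3113
  = 0.8113 bits
H(Y) = -[(2/3)·log₂(2/3) + (1/3)·log₂(1/3)]
  = 0.3900 + 0.5283
  = 0.9183 bits
H(X,Y) = -[(1/4)·log₂(1/4) + (2/3)·log₂(2/3) + (1/12)·log₂(1/12)]
  = 0.5000 + 0.3900 + 0.2987
  = 1.1887 bits

I(X;Y) = H(X) + H(Y) - H(X,Y)
  = 0.8113 + 0.9183 - 1.1887
  = 0.5409 bits

True. I(X;Y) = 0.5409 bits, which is > 0.5 bits.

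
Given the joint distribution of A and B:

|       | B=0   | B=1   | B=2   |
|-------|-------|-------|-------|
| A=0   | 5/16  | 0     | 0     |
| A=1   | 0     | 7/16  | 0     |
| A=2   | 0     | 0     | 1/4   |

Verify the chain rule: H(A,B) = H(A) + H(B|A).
Left side:
H(A,B) = -[(5/16)·log₂(5/16) + (7/16)·log₂(7/16) + (1/4)·log₂(1/4)]
  = 0.5244 + 0.5218 + 0.5000
  = 1.5462 bits

Right side:
Marginal P(A) (row sums):
  P(A=0) = 5/16 + 0 + 0 = 5/16
  P(A=1) = 0 + 7/16 + 0 = 7/16
  P(A=2) = 0 + 0 + 1/4 = 1/4
H(A) = -[(5/16)·log₂(5/16) + (7/16)·log₂(7/16) + (1/4)·log₂(1/4)]
  = 0.5244 + 0.5218 + 0.5000
  = 1.5462 bits
H(B|A) = -Σ P(A,B)·log₂ P(B|A), where P(B|A) = P(A,B) / P(A)
  (cells with P(A,B) = 0 contribute 0)
  (A=0,B=0): P(B|A) = (5/16)/(5/16) = 1;  -(5/16)·log₂(1) = 0.0000
  (A=1,B=1): P(B|A) = (7/16)/(7/16) = 1;  -(7/16)·log₂(1) = 0.0000
  (A=2,B=2): P(B|A) = (1/4)/(1/4) = 1;  -(1/4)·log₂(1) = 0.0000
H(B|A) = 0.0000 + 0.0000 + 0.0000
  = 0.0000 bits
H(A) + H(B|A) = 1.5462 + 0.0000 = 1.5462 bits

Both sides equal 1.5462 bits, so the chain rule holds ✓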